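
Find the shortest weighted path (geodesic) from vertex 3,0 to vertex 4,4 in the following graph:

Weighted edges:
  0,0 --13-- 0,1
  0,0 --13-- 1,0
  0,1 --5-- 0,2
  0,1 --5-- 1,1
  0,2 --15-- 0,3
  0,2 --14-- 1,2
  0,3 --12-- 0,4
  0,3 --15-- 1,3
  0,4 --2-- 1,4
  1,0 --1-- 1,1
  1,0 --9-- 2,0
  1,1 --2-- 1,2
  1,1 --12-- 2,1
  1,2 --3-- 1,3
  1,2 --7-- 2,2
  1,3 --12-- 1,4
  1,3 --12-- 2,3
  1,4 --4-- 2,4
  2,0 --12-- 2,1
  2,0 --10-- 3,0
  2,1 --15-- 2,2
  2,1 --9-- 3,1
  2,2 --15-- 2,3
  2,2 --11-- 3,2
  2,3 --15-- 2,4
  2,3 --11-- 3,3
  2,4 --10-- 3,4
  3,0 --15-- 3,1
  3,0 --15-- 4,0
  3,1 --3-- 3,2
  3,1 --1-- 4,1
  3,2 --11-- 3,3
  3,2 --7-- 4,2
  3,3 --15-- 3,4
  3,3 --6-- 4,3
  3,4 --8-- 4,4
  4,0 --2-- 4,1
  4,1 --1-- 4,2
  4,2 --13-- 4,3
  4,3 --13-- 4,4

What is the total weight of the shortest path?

Shortest path: 3,0 → 3,1 → 4,1 → 4,2 → 4,3 → 4,4, total weight = 43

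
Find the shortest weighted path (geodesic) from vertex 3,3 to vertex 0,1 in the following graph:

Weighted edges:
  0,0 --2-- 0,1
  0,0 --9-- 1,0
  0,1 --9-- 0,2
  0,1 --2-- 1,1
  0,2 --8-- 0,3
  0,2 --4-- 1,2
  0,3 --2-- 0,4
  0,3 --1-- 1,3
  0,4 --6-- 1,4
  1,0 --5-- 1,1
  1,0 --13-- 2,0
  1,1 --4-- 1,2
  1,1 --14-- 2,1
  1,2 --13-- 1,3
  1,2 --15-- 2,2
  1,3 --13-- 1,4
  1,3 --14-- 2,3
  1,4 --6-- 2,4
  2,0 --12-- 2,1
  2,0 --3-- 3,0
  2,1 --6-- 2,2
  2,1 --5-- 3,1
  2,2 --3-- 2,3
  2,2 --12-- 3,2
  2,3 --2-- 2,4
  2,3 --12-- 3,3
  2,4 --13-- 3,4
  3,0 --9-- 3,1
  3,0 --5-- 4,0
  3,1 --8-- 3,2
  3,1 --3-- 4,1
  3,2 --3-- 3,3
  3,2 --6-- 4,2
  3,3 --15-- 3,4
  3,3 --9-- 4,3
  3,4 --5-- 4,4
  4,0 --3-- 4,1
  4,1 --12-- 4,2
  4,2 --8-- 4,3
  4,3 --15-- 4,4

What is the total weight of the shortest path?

Shortest path: 3,3 → 3,2 → 3,1 → 2,1 → 1,1 → 0,1, total weight = 32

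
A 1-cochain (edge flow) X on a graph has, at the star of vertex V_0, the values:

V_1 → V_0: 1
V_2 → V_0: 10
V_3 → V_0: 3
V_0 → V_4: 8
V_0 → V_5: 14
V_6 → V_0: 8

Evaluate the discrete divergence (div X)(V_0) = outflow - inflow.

Divergence = sum of outgoing flows = (-1) + (-10) + (-3) + 8 + 14 + (-8) = 0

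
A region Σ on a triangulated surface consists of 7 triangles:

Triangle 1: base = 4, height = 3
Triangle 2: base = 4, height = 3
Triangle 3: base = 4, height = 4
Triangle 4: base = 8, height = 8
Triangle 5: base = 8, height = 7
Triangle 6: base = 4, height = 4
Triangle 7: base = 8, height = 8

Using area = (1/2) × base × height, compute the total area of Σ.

(1/2)×4×3 + (1/2)×4×3 + (1/2)×4×4 + (1/2)×8×8 + (1/2)×8×7 + (1/2)×4×4 + (1/2)×8×8 = 120.0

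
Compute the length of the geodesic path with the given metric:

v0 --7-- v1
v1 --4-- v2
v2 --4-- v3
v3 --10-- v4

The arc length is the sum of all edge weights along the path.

Arc length = 7 + 4 + 4 + 10 = 25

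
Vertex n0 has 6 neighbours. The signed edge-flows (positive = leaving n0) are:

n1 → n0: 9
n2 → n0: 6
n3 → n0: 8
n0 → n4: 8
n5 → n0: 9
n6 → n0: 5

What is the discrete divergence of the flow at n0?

Divergence = sum of outgoing flows = (-9) + (-6) + (-8) + 8 + (-9) + (-5) = -29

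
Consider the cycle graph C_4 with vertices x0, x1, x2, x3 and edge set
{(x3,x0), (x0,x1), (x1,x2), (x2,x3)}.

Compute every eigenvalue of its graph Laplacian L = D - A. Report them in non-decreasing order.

The cycle graph C_n has Laplacian eigenvalues λ_k = 2 − 2cos(2πk/n), k = 0, 1, …, n−1. Here n = 4:
k=0: 2 − 2cos(0) = 0.0; k=1: 2 − 2cos(π/2) = 2.0; k=2: 2 − 2cos(π) = 4.0; k=3: 2 − 2cos(3π/2) = 2.0.
Laplacian eigenvalues (increasing order): [0.0, 2.0, 2.0, 4.0]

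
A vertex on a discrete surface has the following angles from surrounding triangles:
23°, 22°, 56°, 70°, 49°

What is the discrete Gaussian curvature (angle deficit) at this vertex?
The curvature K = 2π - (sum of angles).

Sum of angles = 220°. K = 360° - 220° = 140° = 7π/9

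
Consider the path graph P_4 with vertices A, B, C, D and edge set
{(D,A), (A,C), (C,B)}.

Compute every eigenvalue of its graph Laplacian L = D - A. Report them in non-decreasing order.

The path graph P_n has Laplacian eigenvalues λ_k = 2 − 2cos(kπ/n), k = 0, 1, …, n−1. Here n = 4:
k=0: 2 − 2cos(0) = 0.0; k=1: 2 − 2cos(π/4) = 0.5858; k=2: 2 − 2cos(π/2) = 2.0; k=3: 2 − 2cos(3π/4) = 3.4142.
Laplacian eigenvalues (increasing order): [0.0, 0.5858, 2.0, 3.4142]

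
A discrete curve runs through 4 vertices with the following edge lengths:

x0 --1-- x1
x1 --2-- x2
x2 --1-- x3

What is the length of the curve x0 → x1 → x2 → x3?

Arc length = 1 + 2 + 1 = 4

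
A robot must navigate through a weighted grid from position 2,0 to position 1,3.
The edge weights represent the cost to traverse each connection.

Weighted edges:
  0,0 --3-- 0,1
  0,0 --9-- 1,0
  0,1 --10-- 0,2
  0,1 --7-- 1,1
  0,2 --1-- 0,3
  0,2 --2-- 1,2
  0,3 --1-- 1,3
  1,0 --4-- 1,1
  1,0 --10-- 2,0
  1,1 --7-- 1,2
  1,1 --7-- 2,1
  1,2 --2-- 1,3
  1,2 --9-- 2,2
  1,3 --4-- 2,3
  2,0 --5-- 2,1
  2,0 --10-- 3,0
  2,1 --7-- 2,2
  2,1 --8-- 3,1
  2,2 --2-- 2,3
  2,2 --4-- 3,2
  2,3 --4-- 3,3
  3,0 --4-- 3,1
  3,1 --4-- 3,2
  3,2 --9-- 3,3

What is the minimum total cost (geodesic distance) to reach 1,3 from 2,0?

Shortest path: 2,0 → 2,1 → 2,2 → 2,3 → 1,3, total weight = 18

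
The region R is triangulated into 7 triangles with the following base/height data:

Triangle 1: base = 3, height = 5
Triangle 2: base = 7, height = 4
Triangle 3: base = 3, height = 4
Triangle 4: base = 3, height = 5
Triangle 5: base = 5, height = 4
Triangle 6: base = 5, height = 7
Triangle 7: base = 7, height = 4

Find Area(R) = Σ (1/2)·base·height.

(1/2)×3×5 + (1/2)×7×4 + (1/2)×3×4 + (1/2)×3×5 + (1/2)×5×4 + (1/2)×5×7 + (1/2)×7×4 = 76.5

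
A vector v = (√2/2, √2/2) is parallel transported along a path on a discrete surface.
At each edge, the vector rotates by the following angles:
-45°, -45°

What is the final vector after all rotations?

Total rotation: (-45°) + (-45°) = -90°. Final vector: (0.7071, -0.7071)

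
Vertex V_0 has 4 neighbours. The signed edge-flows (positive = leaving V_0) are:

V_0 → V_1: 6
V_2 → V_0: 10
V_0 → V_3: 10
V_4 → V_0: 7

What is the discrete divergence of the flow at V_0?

Divergence = sum of outgoing flows = 6 + (-10) + 10 + (-7) = -1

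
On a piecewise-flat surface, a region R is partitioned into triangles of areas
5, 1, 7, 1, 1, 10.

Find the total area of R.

5 + 1 + 7 + 1 + 1 + 10 = 25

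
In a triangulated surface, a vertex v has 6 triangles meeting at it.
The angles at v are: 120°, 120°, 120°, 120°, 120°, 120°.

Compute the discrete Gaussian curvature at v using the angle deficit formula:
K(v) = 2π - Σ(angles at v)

Sum of angles = 720°. K = 360° - 720° = -360° = -2π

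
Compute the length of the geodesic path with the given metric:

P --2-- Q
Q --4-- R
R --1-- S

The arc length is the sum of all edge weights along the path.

Arc length = 2 + 4 + 1 = 7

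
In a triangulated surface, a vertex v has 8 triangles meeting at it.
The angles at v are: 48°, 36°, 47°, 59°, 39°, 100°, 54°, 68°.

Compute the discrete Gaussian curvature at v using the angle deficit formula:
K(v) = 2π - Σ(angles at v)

Sum of angles = 451°. K = 360° - 451° = -91° = -91π/180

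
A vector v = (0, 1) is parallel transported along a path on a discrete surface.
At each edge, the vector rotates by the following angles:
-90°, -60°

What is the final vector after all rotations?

Total rotation: (-90°) + (-60°) = -150°. Final vector: (0.5000, -0.8660)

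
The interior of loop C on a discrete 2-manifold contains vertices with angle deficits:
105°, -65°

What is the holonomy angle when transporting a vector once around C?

Holonomy = total enclosed curvature = 105° + (-65°) = 40°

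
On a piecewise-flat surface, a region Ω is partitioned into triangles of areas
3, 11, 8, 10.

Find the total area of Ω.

3 + 11 + 8 + 10 = 32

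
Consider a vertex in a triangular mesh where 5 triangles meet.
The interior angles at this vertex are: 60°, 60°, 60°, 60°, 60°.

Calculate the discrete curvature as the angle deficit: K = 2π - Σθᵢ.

Sum of angles = 300°. K = 360° - 300° = 60°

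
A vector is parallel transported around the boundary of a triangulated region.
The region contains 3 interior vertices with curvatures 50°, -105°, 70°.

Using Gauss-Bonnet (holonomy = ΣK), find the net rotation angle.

Holonomy = total enclosed curvature = 50° + (-105°) + 70° = 15°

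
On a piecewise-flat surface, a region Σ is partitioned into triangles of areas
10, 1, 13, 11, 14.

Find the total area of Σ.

10 + 1 + 13 + 11 + 14 = 49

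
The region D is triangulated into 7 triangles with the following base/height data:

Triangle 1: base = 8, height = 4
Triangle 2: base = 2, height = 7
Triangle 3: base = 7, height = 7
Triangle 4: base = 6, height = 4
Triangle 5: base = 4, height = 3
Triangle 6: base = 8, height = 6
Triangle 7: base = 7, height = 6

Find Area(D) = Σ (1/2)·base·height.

(1/2)×8×4 + (1/2)×2×7 + (1/2)×7×7 + (1/2)×6×4 + (1/2)×4×3 + (1/2)×8×6 + (1/2)×7×6 = 110.5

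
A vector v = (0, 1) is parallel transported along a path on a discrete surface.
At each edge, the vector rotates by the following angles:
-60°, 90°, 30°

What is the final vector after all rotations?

Total rotation: (-60°) + 90° + 30° = 60°. Final vector: (-0.8660, 0.5000)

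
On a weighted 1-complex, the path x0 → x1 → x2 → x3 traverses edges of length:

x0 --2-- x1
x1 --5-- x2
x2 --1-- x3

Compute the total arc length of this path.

Arc length = 2 + 5 + 1 = 8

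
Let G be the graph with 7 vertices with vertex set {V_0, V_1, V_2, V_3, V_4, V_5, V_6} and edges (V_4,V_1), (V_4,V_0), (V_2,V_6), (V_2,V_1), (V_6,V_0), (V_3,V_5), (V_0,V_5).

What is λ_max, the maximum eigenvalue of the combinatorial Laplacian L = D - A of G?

Degrees: deg(V_0) = 3, deg(V_1) = 2, deg(V_2) = 2, deg(V_3) = 1, deg(V_4) = 2, deg(V_5) = 2, deg(V_6) = 2.
L = D − A with rows/columns ordered (V_0, V_1, V_2, V_3, V_4, V_5, V_6):
  [ 3,  0,  0,  0, -1, -1, -1]
  [ 0,  2, -1,  0, -1,  0,  0]
  [ 0, -1,  2,  0,  0,  0, -1]
  [ 0,  0,  0,  1,  0, -1,  0]
  [-1, -1,  0,  0,  2,  0,  0]
  [-1,  0,  0, -1,  0,  2,  0]
  [-1,  0, -1,  0,  0,  0,  2]
Characteristic polynomial: det(λI − L) = λ(λ² − 3λ + 1)(λ² − 5λ + 5)(λ² − 6λ + 7).
Roots: λ = 0; (λ² − 3λ + 1) = 0 ⇒ λ = (3 ± √5)/2 ≈ 0.382, 2.618; (λ² − 5λ + 5) = 0 ⇒ λ = (5 ± √5)/2 ≈ 1.382, 3.618; (λ² − 6λ + 7) = 0 ⇒ λ = 3 ± √2 ≈ 1.5858, 4.4142.
(Check: the roots sum (with multiplicity) to 14, matching trace L = Σdeg = 2·7 = 14.)
Laplacian eigenvalues: [0.0, 0.382, 1.382, 1.5858, 2.618, 3.618, 4.4142]. Largest eigenvalue (spectral radius) = 4.4142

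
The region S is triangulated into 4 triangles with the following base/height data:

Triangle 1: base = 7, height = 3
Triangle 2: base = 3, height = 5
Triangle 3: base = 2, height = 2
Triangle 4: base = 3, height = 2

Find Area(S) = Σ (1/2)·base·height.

(1/2)×7×3 + (1/2)×3×5 + (1/2)×2×2 + (1/2)×3×2 = 23.0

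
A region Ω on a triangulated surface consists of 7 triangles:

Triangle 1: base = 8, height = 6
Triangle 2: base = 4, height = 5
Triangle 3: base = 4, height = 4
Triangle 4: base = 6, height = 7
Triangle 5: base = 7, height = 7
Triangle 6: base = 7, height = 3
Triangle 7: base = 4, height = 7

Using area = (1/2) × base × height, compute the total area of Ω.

(1/2)×8×6 + (1/2)×4×5 + (1/2)×4×4 + (1/2)×6×7 + (1/2)×7×7 + (1/2)×7×3 + (1/2)×4×7 = 112.0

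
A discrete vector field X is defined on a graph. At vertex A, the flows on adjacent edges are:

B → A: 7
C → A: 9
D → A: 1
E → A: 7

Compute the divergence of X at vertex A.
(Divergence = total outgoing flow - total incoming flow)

Divergence = sum of outgoing flows = (-7) + (-9) + (-1) + (-7) = -24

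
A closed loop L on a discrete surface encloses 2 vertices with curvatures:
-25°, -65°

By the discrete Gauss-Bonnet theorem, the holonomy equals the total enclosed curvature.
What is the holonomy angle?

Holonomy = total enclosed curvature = (-25°) + (-65°) = -90°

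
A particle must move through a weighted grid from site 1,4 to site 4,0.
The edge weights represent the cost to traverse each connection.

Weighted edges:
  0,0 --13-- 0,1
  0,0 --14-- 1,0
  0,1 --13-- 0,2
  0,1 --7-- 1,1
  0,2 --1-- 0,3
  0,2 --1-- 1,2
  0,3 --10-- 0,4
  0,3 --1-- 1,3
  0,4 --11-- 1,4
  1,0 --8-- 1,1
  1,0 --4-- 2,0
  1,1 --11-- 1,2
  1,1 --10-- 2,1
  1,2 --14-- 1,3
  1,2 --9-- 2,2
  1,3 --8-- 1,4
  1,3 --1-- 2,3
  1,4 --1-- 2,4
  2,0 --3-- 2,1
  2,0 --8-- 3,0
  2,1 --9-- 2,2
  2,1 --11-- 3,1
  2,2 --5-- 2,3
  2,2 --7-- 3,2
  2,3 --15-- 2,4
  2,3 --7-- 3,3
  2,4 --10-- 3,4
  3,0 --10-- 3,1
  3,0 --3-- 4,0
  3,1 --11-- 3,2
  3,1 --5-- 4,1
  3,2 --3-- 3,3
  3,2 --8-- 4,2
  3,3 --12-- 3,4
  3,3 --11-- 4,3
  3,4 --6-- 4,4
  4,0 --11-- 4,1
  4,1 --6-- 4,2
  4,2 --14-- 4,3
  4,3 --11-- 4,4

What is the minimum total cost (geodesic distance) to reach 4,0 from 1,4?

Shortest path: 1,4 → 1,3 → 2,3 → 2,2 → 2,1 → 2,0 → 3,0 → 4,0, total weight = 37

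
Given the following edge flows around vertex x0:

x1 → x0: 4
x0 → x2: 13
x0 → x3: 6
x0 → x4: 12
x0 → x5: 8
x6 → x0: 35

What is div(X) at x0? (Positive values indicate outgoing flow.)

Divergence = sum of outgoing flows = (-4) + 13 + 6 + 12 + 8 + (-35) = 0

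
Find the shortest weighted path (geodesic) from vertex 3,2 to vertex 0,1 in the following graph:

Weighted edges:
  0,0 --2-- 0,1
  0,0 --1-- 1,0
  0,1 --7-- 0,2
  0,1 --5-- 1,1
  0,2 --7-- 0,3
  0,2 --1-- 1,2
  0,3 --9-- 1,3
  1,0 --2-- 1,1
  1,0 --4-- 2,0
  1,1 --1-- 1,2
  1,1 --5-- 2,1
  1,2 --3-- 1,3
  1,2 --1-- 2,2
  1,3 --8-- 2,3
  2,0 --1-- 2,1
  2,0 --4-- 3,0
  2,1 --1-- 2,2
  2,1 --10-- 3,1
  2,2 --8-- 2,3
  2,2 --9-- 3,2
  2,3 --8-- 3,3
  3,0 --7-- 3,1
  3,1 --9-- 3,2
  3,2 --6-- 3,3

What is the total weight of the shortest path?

Shortest path: 3,2 → 2,2 → 1,2 → 1,1 → 0,1, total weight = 16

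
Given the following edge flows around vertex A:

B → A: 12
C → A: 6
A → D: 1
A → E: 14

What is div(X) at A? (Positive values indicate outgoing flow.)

Divergence = sum of outgoing flows = (-12) + (-6) + 1 + 14 = -3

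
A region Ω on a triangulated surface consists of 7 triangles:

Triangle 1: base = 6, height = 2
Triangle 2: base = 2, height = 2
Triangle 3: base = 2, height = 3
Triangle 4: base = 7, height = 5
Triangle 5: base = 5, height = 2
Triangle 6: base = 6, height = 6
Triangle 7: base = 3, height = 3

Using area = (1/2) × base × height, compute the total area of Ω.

(1/2)×6×2 + (1/2)×2×2 + (1/2)×2×3 + (1/2)×7×5 + (1/2)×5×2 + (1/2)×6×6 + (1/2)×3×3 = 56.0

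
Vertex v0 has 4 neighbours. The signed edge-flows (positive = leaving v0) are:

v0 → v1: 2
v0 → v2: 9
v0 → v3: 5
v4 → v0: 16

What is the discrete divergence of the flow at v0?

Divergence = sum of outgoing flows = 2 + 9 + 5 + (-16) = 0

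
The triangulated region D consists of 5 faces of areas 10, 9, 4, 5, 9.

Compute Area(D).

10 + 9 + 4 + 5 + 9 = 37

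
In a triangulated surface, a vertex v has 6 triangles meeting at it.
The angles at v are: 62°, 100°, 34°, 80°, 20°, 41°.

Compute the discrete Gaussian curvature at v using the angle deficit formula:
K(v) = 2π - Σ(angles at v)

Sum of angles = 337°. K = 360° - 337° = 23° = 23π/180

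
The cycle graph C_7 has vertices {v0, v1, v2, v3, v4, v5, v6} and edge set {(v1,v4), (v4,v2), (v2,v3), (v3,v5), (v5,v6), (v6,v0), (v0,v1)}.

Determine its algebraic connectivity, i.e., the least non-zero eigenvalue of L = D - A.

The cycle graph C_n has Laplacian eigenvalues λ_k = 2 − 2cos(2πk/n), k = 0, 1, …, n−1. Here n = 7:
k=0: 2 − 2cos(0) = 0.0; k=1: 2 − 2cos(2π/7) = 0.753; k=2: 2 − 2cos(4π/7) = 2.445; k=3: 2 − 2cos(6π/7) = 3.8019; k=4: 2 − 2cos(8π/7) = 3.8019; k=5: 2 − 2cos(10π/7) = 2.445; k=6: 2 − 2cos(12π/7) = 0.753.
Laplacian eigenvalues: [0.0, 0.753, 0.753, 2.445, 2.445, 3.8019, 3.8019]. Algebraic connectivity (smallest non-zero eigenvalue) = 0.753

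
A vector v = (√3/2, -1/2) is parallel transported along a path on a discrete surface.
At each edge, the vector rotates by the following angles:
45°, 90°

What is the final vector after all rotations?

Total rotation: 45° + 90° = 135°. Final vector: (-0.2588, 0.9659)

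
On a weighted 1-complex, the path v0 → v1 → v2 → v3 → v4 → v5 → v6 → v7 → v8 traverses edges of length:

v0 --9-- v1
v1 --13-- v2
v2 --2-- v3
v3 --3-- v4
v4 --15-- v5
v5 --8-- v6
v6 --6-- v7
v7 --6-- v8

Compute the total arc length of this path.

Arc length = 9 + 13 + 2 + 3 + 15 + 8 + 6 + 6 = 62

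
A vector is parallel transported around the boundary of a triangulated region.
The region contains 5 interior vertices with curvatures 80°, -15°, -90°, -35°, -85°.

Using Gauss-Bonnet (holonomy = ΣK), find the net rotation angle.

Holonomy = total enclosed curvature = 80° + (-15°) + (-90°) + (-35°) + (-85°) = -145°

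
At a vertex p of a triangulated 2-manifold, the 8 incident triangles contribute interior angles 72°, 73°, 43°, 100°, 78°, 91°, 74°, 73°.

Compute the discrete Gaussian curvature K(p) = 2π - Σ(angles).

Sum of angles = 604°. K = 360° - 604° = -244° = -61π/45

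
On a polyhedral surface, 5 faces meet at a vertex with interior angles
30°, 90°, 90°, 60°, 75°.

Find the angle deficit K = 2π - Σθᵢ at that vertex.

Sum of angles = 345°. K = 360° - 345° = 15° = π/12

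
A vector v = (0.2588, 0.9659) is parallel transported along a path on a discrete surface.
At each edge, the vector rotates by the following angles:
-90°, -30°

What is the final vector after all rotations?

Total rotation: (-90°) + (-30°) = -120°. Final vector: (0.7071, -0.7071)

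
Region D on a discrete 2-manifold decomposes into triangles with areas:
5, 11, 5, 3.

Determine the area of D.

5 + 11 + 5 + 3 = 24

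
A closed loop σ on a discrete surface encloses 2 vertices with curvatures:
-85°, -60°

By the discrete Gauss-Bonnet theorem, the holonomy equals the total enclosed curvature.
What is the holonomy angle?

Holonomy = total enclosed curvature = (-85°) + (-60°) = -145°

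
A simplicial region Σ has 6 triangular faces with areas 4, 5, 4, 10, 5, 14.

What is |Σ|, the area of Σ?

4 + 5 + 4 + 10 + 5 + 14 = 42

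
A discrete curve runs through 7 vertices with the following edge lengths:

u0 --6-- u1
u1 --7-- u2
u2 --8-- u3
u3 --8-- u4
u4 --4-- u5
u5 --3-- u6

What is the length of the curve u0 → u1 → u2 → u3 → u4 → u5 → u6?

Arc length = 6 + 7 + 8 + 8 + 4 + 3 = 36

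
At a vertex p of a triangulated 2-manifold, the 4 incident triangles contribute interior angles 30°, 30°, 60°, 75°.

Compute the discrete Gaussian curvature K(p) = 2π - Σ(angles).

Sum of angles = 195°. K = 360° - 195° = 165° = 11π/12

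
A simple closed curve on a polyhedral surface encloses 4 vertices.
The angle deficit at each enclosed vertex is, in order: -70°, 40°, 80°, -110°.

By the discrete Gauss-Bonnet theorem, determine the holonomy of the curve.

Holonomy = total enclosed curvature = (-70°) + 40° + 80° + (-110°) = -60°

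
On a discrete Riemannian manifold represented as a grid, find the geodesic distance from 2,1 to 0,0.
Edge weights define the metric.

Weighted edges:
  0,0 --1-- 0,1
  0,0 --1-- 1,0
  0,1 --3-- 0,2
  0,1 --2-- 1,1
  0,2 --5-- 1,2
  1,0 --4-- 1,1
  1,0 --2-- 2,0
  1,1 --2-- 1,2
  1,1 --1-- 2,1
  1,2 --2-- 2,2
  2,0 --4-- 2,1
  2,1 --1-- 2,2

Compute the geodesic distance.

Shortest path: 2,1 → 1,1 → 0,1 → 0,0, total weight = 4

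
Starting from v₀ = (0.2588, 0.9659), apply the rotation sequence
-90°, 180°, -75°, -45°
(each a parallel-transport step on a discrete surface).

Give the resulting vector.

Total rotation: (-90°) + 180° + (-75°) + (-45°) = -30°. Final vector: (0.7071, 0.7071)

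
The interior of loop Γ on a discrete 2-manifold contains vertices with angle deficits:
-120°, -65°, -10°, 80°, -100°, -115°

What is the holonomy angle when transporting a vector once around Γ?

Holonomy = total enclosed curvature = (-120°) + (-65°) + (-10°) + 80° + (-100°) + (-115°) = -330°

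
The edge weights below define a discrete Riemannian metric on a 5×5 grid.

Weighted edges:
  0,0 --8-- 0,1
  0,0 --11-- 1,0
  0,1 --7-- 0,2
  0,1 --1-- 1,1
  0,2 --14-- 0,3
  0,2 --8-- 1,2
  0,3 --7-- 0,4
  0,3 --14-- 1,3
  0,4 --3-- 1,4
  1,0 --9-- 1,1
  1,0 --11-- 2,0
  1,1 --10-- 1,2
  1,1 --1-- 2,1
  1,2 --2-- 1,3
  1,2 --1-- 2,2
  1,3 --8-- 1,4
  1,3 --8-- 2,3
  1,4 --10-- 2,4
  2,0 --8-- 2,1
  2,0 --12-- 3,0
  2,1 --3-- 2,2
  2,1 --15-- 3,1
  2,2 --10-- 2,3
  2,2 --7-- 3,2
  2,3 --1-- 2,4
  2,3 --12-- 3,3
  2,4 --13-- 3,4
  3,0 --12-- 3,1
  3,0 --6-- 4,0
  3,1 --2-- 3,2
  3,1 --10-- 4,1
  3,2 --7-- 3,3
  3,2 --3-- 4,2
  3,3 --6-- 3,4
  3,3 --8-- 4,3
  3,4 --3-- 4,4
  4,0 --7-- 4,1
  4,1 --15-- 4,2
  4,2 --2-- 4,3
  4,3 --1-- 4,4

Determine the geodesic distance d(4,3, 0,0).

Shortest path: 4,3 → 4,2 → 3,2 → 2,2 → 2,1 → 1,1 → 0,1 → 0,0, total weight = 25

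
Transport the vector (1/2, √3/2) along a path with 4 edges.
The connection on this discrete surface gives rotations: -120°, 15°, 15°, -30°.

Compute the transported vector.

Total rotation: (-120°) + 15° + 15° + (-30°) = -120°. Final vector: (0.5000, -0.8660)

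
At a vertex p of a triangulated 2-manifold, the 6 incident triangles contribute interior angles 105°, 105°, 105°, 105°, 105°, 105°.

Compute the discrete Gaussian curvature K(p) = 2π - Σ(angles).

Sum of angles = 630°. K = 360° - 630° = -270°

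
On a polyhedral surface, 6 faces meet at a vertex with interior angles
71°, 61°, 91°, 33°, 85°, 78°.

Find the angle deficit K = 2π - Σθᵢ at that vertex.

Sum of angles = 419°. K = 360° - 419° = -59° = -59π/180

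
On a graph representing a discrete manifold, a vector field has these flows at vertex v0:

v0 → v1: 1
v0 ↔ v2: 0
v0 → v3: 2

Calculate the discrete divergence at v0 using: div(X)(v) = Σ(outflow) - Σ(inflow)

Divergence = sum of outgoing flows = 1 + 0 + 2 = 3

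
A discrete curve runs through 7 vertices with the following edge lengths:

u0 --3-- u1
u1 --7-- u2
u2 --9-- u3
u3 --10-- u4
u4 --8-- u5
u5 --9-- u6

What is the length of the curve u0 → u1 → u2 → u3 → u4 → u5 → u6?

Arc length = 3 + 7 + 9 + 10 + 8 + 9 = 46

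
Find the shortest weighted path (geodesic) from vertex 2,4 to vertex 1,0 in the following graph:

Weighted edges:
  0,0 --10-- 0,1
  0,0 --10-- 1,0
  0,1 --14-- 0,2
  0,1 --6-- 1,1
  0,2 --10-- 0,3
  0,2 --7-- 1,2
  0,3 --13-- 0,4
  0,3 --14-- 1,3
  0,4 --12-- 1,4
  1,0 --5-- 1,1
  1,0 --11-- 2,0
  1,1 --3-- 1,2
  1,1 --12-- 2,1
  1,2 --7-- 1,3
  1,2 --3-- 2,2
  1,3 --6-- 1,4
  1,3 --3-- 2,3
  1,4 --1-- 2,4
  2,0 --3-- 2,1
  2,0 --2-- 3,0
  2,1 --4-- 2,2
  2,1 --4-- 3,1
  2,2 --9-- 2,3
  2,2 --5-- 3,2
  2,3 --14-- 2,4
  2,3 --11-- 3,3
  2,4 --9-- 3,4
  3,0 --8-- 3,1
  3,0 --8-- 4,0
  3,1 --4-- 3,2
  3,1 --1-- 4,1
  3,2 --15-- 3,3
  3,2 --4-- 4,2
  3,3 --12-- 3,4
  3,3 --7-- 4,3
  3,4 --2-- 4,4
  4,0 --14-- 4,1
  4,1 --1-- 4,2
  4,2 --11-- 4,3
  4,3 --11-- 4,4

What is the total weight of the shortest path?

Shortest path: 2,4 → 1,4 → 1,3 → 1,2 → 1,1 → 1,0, total weight = 22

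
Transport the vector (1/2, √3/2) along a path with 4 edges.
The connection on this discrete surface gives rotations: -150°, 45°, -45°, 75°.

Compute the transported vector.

Total rotation: (-150°) + 45° + (-45°) + 75° = -75°. Final vector: (0.9659, -0.2588)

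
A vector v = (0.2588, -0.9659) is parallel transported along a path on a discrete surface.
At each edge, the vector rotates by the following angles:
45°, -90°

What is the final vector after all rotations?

Total rotation: 45° + (-90°) = -45°. Final vector: (-0.5000, -0.8660)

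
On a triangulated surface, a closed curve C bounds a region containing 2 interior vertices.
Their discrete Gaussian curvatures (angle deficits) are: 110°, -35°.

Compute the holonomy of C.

Holonomy = total enclosed curvature = 110° + (-35°) = 75°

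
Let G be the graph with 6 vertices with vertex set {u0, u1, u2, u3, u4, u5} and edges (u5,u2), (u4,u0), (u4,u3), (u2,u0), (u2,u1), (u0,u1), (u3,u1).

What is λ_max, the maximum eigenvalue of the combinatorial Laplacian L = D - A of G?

Degrees: deg(u0) = 3, deg(u1) = 3, deg(u2) = 3, deg(u3) = 2, deg(u4) = 2, deg(u5) = 1.
L = D − A with rows/columns ordered (u0, u1, u2, u3, u4, u5):
  [ 3, -1, -1,  0, -1,  0]
  [-1,  3, -1, -1,  0,  0]
  [-1, -1,  3,  0,  0, -1]
  [ 0, -1,  0,  2, -1,  0]
  [-1,  0,  0, -1,  2,  0]
  [ 0,  0, -1,  0,  0,  1]
Characteristic polynomial: det(λI − L) = λ(λ² − 5λ + 3)(λ − 2)(λ² − 7λ + 11).
Roots: λ = 0; (λ² − 5λ + 3) = 0 ⇒ λ = (5 ± √13)/2 ≈ 0.6972, 4.3028; (λ − 2) = 0 ⇒ λ = 2; (λ² − 7λ + 11) = 0 ⇒ λ = (7 ± √5)/2 ≈ 2.382, 4.618.
(Check: the roots sum (with multiplicity) to 14, matching trace L = Σdeg = 2·7 = 14.)
Laplacian eigenvalues: [0.0, 0.6972, 2.0, 2.382, 4.3028, 4.618]. Largest eigenvalue (spectral radius) = 4.618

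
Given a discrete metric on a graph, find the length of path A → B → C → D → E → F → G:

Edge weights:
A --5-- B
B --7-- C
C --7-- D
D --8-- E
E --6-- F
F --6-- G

Arc length = 5 + 7 + 7 + 8 + 6 + 6 = 39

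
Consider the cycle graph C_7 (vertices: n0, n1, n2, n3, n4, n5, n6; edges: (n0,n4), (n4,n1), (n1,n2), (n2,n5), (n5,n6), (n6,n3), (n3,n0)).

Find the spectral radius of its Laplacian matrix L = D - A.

The cycle graph C_n has Laplacian eigenvalues λ_k = 2 − 2cos(2πk/n), k = 0, 1, …, n−1. Here n = 7:
k=0: 2 − 2cos(0) = 0.0; k=1: 2 − 2cos(2π/7) = 0.753; k=2: 2 − 2cos(4π/7) = 2.445; k=3: 2 − 2cos(6π/7) = 3.8019; k=4: 2 − 2cos(8π/7) = 3.8019; k=5: 2 − 2cos(10π/7) = 2.445; k=6: 2 − 2cos(12π/7) = 0.753.
Laplacian eigenvalues: [0.0, 0.753, 0.753, 2.445, 2.445, 3.8019, 3.8019]. Largest eigenvalue (spectral radius) = 3.8019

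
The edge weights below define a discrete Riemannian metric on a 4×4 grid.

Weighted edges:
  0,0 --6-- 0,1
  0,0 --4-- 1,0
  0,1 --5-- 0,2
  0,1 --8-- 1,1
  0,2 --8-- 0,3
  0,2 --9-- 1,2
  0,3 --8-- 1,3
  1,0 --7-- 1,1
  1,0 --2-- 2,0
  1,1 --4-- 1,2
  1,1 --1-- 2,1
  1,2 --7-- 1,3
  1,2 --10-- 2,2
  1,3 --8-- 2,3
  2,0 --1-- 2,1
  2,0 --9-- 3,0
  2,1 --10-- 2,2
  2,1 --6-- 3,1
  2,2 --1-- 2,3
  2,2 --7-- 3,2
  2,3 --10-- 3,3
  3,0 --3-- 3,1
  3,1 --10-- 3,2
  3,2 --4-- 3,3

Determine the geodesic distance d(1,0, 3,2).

Shortest path: 1,0 → 2,0 → 2,1 → 3,1 → 3,2, total weight = 19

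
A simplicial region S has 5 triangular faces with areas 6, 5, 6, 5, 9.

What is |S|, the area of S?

6 + 5 + 6 + 5 + 9 = 31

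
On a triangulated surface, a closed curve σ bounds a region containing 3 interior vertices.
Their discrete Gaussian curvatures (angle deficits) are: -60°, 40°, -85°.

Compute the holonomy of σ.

Holonomy = total enclosed curvature = (-60°) + 40° + (-85°) = -105°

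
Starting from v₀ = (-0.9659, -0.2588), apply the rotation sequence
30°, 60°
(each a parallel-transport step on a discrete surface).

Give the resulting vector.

Total rotation: 30° + 60° = 90°. Final vector: (0.2588, -0.9659)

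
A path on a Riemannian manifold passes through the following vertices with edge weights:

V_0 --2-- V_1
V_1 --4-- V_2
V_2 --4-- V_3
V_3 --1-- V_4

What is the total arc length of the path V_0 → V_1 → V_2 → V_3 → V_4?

Arc length = 2 + 4 + 4 + 1 = 11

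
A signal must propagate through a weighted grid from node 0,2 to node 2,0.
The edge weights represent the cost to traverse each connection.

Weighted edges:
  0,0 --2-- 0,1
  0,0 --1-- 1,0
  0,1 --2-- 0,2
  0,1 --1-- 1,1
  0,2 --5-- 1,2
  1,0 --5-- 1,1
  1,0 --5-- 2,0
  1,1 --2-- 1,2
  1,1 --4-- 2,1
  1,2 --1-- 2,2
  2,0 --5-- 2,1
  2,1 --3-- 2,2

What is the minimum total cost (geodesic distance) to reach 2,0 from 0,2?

Shortest path: 0,2 → 0,1 → 0,0 → 1,0 → 2,0, total weight = 10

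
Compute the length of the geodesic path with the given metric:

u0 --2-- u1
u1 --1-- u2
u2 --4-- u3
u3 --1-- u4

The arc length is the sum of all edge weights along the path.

Arc length = 2 + 1 + 4 + 1 = 8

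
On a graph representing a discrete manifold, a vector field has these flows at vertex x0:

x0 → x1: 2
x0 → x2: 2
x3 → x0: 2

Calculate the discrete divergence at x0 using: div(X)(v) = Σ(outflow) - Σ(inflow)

Divergence = sum of outgoing flows = 2 + 2 + (-2) = 2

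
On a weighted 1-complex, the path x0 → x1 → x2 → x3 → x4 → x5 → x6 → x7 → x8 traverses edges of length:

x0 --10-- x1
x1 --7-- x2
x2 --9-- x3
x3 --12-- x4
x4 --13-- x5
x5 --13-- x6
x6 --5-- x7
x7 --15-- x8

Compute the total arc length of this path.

Arc length = 10 + 7 + 9 + 12 + 13 + 13 + 5 + 15 = 84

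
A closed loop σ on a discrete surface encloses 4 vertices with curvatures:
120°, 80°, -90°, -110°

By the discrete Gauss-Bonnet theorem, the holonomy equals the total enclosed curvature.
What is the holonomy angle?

Holonomy = total enclosed curvature = 120° + 80° + (-90°) + (-110°) = 0°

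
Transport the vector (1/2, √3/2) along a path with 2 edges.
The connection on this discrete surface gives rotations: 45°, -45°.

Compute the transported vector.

Total rotation: 45° + (-45°) = 0°. Final vector: (0.5000, 0.8660)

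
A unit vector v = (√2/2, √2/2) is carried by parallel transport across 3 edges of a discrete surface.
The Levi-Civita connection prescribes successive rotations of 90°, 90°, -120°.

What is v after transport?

Total rotation: 90° + 90° + (-120°) = 60°. Final vector: (-0.2588, 0.9659)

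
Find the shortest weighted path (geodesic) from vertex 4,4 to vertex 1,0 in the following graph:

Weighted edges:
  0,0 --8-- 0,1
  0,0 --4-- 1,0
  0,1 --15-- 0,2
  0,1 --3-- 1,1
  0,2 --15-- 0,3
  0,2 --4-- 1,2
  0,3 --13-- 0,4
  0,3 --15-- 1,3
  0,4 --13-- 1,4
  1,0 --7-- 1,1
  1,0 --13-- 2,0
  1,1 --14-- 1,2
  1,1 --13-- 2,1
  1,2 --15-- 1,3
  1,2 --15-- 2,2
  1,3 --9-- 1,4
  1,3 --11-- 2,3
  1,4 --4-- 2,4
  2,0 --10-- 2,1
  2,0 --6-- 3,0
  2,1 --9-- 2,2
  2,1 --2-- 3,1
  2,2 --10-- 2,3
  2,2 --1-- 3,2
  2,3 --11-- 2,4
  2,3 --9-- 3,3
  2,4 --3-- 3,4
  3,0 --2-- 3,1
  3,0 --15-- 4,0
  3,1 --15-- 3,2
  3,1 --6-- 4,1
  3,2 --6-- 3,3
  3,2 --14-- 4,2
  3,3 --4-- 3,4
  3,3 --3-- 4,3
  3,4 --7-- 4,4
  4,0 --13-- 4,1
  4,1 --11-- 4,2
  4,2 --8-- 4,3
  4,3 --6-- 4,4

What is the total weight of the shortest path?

Shortest path: 4,4 → 4,3 → 3,3 → 3,2 → 2,2 → 2,1 → 1,1 → 1,0, total weight = 45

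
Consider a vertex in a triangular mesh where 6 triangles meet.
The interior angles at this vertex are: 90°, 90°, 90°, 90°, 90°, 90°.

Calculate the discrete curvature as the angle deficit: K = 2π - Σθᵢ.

Sum of angles = 540°. K = 360° - 540° = -180° = -π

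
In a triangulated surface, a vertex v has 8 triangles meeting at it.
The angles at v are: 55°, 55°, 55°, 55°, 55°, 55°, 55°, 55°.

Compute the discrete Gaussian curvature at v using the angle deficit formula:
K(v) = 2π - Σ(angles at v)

Sum of angles = 440°. K = 360° - 440° = -80° = -4π/9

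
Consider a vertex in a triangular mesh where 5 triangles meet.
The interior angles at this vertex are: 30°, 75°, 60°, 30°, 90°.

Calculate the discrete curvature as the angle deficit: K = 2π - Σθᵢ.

Sum of angles = 285°. K = 360° - 285° = 75° = 5π/12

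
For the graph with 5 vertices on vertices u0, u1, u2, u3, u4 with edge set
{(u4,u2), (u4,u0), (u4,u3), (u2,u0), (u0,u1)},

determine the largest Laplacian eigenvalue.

Degrees: deg(u0) = 3, deg(u1) = 1, deg(u2) = 2, deg(u3) = 1, deg(u4) = 3.
L = D − A with rows/columns ordered (u0, u1, u2, u3, u4):
  [ 3, -1, -1,  0, -1]
  [-1,  1,  0,  0,  0]
  [-1,  0,  2,  0, -1]
  [ 0,  0,  0,  1, -1]
  [-1,  0, -1, -1,  3]
Characteristic polynomial: det(λI − L) = λ(λ² − 5λ + 3)(λ² − 5λ + 5).
Roots: λ = 0; (λ² − 5λ + 3) = 0 ⇒ λ = (5 ± √13)/2 ≈ 0.6972, 4.3028; (λ² − 5λ + 5) = 0 ⇒ λ = (5 ± √5)/2 ≈ 1.382, 3.618.
(Check: the roots sum (with multiplicity) to 10, matching trace L = Σdeg = 2·5 = 10.)
Laplacian eigenvalues: [0.0, 0.6972, 1.382, 3.618, 4.3028]. Largest eigenvalue (spectral radius) = 4.3028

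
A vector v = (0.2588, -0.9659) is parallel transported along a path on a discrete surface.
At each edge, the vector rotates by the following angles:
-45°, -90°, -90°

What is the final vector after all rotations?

Total rotation: (-45°) + (-90°) + (-90°) = -225° ≡ 135° (mod 360°). Final vector: (0.5000, 0.8660)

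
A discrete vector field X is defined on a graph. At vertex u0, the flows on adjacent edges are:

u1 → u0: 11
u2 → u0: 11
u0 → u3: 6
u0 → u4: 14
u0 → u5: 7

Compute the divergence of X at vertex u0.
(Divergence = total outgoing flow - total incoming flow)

Divergence = sum of outgoing flows = (-11) + (-11) + 6 + 14 + 7 = 5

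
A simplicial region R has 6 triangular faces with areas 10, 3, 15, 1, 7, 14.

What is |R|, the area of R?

10 + 3 + 15 + 1 + 7 + 14 = 50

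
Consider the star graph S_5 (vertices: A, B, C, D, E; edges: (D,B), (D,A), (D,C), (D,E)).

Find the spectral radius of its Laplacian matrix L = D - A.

The star S_5 is the complete bipartite graph K_{1,4} (one hub of degree 4, 4 leaves of degree 1). The Laplacian spectrum of K_{p,q} is 0, p (multiplicity q−1), q (multiplicity p−1), p+q. With p = 1, q = 4: 0 once, 1 with multiplicity 3, and 5 once. (Check: trace L = sum of degrees = 8 = 3·1 + 5.)
Laplacian eigenvalues: [0.0, 1.0, 1.0, 1.0, 5.0]. Largest eigenvalue (spectral radius) = 5.0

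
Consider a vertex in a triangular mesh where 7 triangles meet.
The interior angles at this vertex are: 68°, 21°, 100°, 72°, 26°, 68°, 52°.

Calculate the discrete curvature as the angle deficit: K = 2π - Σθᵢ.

Sum of angles = 407°. K = 360° - 407° = -47° = -47π/180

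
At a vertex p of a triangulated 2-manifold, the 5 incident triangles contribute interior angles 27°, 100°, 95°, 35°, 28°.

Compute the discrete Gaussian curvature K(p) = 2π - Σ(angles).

Sum of angles = 285°. K = 360° - 285° = 75° = 5π/12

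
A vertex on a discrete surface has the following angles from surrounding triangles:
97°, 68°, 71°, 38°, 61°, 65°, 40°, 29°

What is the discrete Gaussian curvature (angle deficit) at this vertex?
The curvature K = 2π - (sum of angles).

Sum of angles = 469°. K = 360° - 469° = -109° = -109π/180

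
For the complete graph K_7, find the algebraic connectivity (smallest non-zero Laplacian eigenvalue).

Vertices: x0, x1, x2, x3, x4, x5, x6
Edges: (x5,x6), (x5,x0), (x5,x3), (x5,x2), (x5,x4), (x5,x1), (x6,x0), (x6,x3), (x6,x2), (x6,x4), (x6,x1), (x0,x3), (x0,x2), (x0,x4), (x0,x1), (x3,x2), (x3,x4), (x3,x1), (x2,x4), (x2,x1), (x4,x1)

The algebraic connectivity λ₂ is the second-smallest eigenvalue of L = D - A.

For the complete graph K_n, L = nI − J (J = all-ones matrix). J has eigenvalues n (once, eigenvector 𝟙) and 0 (multiplicity n−1), so L has eigenvalues 0 (once) and n (multiplicity n−1). Here n = 7: eigenvalue 0 once and 7 with multiplicity 6.
Laplacian eigenvalues: [0.0, 7.0, 7.0, 7.0, 7.0, 7.0, 7.0]. Algebraic connectivity (smallest non-zero eigenvalue) = 7.0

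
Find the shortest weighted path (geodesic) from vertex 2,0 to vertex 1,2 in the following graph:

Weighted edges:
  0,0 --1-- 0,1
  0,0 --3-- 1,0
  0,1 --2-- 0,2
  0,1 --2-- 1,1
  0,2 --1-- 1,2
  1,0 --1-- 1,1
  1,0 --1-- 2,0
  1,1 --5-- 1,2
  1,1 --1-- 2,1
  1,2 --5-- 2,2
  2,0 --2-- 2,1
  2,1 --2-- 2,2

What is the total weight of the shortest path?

Shortest path: 2,0 → 1,0 → 1,1 → 1,2, total weight = 7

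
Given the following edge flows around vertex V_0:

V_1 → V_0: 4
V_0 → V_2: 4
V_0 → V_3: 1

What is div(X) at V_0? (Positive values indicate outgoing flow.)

Divergence = sum of outgoing flows = (-4) + 4 + 1 = 1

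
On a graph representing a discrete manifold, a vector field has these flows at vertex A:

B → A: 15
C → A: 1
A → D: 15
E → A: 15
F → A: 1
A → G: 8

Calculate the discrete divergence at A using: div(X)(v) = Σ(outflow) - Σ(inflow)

Divergence = sum of outgoing flows = (-15) + (-1) + 15 + (-15) + (-1) + 8 = -9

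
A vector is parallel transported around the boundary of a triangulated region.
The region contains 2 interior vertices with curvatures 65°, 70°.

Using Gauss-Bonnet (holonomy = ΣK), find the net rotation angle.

Holonomy = total enclosed curvature = 65° + 70° = 135°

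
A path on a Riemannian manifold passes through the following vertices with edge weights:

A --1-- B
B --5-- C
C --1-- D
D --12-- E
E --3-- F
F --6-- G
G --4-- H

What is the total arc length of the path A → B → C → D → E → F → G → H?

Arc length = 1 + 5 + 1 + 12 + 3 + 6 + 4 = 32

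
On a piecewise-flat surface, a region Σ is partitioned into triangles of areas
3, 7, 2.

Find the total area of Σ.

3 + 7 + 2 = 12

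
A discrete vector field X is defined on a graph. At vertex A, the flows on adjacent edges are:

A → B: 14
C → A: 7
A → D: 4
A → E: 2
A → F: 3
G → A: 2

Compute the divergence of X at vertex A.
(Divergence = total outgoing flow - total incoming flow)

Divergence = sum of outgoing flows = 14 + (-7) + 4 + 2 + 3 + (-2) = 14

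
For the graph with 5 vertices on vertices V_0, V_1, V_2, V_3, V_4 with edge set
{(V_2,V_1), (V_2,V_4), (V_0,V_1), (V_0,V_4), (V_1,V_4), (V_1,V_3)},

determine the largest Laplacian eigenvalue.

Degrees: deg(V_0) = 2, deg(V_1) = 4, deg(V_2) = 2, deg(V_3) = 1, deg(V_4) = 3.
L = D − A with rows/columns ordered (V_0, V_1, V_2, V_3, V_4):
  [ 2, -1,  0,  0, -1]
  [-1,  4, -1, -1, -1]
  [ 0, -1,  2,  0, -1]
  [ 0, -1,  0,  1,  0]
  [-1, -1, -1,  0,  3]
Characteristic polynomial: det(λI − L) = λ(λ − 1)(λ − 2)(λ − 4)(λ − 5).
Roots: λ = 0; (λ − 1) = 0 ⇒ λ = 1; (λ − 2) = 0 ⇒ λ = 2; (λ − 4) = 0 ⇒ λ = 4; (λ − 5) = 0 ⇒ λ = 5.
(Check: the roots sum (with multiplicity) to 12, matching trace L = Σdeg = 2·6 = 12.)
Laplacian eigenvalues: [0.0, 1.0, 2.0, 4.0, 5.0]. Largest eigenvalue (spectral radius) = 5.0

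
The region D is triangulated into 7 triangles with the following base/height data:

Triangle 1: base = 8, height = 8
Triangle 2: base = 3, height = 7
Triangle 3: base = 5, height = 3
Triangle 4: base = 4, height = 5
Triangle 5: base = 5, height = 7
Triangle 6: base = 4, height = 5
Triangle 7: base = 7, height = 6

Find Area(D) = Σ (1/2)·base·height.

(1/2)×8×8 + (1/2)×3×7 + (1/2)×5×3 + (1/2)×4×5 + (1/2)×5×7 + (1/2)×4×5 + (1/2)×7×6 = 108.5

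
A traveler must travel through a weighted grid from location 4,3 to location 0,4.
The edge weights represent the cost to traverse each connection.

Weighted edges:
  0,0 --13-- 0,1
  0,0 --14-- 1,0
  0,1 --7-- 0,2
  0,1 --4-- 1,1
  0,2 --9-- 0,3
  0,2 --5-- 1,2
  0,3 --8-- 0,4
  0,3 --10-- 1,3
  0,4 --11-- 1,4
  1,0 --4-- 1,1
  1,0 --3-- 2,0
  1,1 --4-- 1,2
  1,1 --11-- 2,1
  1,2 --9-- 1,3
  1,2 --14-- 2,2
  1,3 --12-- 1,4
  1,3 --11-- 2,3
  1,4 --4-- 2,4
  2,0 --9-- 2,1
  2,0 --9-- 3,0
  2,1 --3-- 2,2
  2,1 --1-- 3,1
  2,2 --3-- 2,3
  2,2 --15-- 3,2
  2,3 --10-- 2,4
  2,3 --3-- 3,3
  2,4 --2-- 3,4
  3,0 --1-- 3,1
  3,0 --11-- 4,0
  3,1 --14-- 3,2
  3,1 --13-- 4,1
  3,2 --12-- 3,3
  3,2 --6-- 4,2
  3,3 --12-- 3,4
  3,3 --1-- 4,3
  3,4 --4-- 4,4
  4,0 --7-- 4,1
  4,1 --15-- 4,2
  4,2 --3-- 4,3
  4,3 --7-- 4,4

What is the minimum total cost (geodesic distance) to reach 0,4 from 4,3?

Shortest path: 4,3 → 4,4 → 3,4 → 2,4 → 1,4 → 0,4, total weight = 28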